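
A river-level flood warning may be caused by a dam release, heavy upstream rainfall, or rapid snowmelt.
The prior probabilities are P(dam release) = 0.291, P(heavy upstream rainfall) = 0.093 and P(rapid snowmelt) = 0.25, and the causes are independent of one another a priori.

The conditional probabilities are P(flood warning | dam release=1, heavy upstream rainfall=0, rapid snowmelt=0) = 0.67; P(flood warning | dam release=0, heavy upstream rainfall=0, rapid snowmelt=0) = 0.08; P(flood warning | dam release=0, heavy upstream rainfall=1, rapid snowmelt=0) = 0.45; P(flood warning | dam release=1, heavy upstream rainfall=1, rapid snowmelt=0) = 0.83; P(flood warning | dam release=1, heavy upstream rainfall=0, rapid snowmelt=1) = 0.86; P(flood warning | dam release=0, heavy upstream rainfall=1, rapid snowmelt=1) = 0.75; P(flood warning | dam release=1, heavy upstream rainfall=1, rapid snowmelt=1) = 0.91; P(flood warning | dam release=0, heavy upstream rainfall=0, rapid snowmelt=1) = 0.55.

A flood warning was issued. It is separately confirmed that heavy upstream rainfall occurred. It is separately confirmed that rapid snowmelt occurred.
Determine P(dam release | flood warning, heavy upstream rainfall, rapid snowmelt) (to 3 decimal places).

P(dam release | flood warning, heavy upstream rainfall, rapid snowmelt) ≈ 0.332

Enumerate both values of dam release and weight by the priors:
  P(flood warning | heavy upstream rainfall, rapid snowmelt) = 0.75×0.709 + 0.91×0.291
        = 0.531750 + 0.264810 = 0.796560
The terms with dam release present sum to 0.264810, so
  P(dam release | flood warning, heavy upstream rainfall, rapid snowmelt) = 0.264810 / 0.796560 ≈ 0.332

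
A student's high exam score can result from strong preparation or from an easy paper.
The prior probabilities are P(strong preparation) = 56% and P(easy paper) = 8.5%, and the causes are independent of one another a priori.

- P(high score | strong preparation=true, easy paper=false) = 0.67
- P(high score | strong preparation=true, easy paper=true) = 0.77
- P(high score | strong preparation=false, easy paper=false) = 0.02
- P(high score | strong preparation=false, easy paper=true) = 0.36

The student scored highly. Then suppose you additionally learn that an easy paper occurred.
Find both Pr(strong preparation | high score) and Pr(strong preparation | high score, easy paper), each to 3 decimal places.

Sum P(high score|·) weighted by the priors over the 4 (strong preparation, easy paper) configurations:
  P(high score) = 0.02*0.44*0.915 + 0.36*0.44*0.085 + 0.67*0.56*0.915 + 0.77*0.56*0.085
        = 0.008052 + 0.013464 + 0.343308 + 0.036652 = 0.401476
Configurations with strong preparation contribute 0.379960, so
  P(strong preparation | high score) = 0.379960 / 0.401476 ≈ 0.946

With the extra evidence:
Sum P(high score|·) weighted by the priors over both values of strong preparation:
  P(high score | easy paper) = 0.36*0.44 + 0.77*0.56
        = 0.158400 + 0.431200 = 0.589600
The terms with strong preparation present sum to 0.431200, so
  P(strong preparation | high score, easy paper) = 0.431200 / 0.589600 ≈ 0.731
The drop from 0.946 to 0.731 is the explaining-away (discounting) effect.

Pr(strong preparation | high score) ≈ 0.946; Pr(strong preparation | high score, easy paper) ≈ 0.731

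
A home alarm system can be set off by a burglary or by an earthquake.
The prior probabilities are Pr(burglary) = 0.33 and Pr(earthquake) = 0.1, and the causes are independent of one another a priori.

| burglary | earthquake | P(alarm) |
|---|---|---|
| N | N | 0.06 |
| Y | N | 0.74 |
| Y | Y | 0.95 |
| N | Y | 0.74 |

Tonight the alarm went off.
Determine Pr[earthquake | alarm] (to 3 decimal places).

Pr[earthquake | alarm] ≈ 0.240

For the numerator, keep only earthquake=true terms: 0.049580 + 0.031350 = 0.080930
Normalizer over all consistent configurations: 0.06*0.67*0.9 + 0.74*0.67*0.1 + 0.74*0.33*0.9 + 0.95*0.33*0.1 = 0.336890
Posterior = 0.080930 / 0.336890 ≈ 0.240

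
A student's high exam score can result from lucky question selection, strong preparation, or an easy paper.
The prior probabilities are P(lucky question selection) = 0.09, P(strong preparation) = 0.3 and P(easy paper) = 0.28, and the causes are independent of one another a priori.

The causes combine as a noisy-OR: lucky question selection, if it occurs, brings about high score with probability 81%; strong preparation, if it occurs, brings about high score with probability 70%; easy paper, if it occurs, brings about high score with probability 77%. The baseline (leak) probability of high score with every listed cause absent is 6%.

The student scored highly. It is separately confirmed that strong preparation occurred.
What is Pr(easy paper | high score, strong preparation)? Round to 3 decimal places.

Under noisy-OR, P(high score | causes) = 1 − (1−0.06)·∏(1−qᵢ) over the active causes.
By total probability over the 4 (lucky question selection, easy paper) configurations:
  P(high score | strong preparation) = 0.718*0.91*0.72 + 0.93514*0.91*0.28 + 0.94642*0.09*0.72 + 0.987677*0.09*0.28
        = 0.470434 + 0.238274 + 0.061328 + 0.024889 = 0.794925
Configurations with easy paper contribute 0.263163, so
  P(easy paper | high score, strong preparation) = 0.263163 / 0.794925 ≈ 0.331

Pr(easy paper | high score, strong preparation) ≈ 0.331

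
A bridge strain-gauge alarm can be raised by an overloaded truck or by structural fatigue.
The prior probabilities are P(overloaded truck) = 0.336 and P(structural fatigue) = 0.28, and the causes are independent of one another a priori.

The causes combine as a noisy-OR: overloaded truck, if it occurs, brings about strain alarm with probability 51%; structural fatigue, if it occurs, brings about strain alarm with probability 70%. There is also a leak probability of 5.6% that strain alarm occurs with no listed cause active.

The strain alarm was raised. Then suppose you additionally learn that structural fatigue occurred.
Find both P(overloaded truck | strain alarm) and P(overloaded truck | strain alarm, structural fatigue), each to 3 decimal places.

P(overloaded truck | strain alarm) ≈ 0.569; P(overloaded truck | strain alarm, structural fatigue) ≈ 0.378

Under noisy-OR, P(strain alarm | causes) = 1 − (1−0.056)·∏(1−qᵢ) over the active causes.
Enumerate the 4 (overloaded truck, structural fatigue) configurations and weight by the priors:
  P(strain alarm) = 0.056*0.664*0.72 + 0.7168*0.664*0.28 + 0.53744*0.336*0.72 + 0.861232*0.336*0.28
        = 0.026772 + 0.133267 + 0.130017 + 0.081025 = 0.371081
The terms with overloaded truck present sum to 0.211042, so
  P(overloaded truck | strain alarm) = 0.211042 / 0.371081 ≈ 0.569

With the extra evidence:
P(strain alarm | structural fatigue) = 0.7168×0.664 + 0.861232×0.336 = 0.475955 + 0.289374 = 0.765329
The overloaded truck-present share is 0.861232×0.336 = 0.289374.
Hence the posterior is 0.289374/0.765329 ≈ 0.378.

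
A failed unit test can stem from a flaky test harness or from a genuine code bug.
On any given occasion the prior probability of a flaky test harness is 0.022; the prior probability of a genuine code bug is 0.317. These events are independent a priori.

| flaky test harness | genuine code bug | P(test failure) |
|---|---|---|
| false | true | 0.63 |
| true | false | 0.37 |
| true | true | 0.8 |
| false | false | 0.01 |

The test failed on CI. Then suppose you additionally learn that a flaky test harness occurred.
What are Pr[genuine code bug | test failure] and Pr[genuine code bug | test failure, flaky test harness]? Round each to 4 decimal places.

For the numerator, keep only genuine code bug=true terms: 0.195316 + 0.005579 = 0.200895
The normalizing constant is 0.01*0.978*0.683 + 0.63*0.978*0.317 + 0.37*0.022*0.683 + 0.8*0.022*0.317 = 0.213135
P(genuine code bug | test failure) = 0.200895/0.213135 ≈ 0.9426

Now also conditioning on flaky test harness=true:
Numerator (weight on configurations with genuine code bug): 0.8·0.317 = 0.253600
Denominator P(test failure | flaky test harness): 0.37·0.683 + 0.8·0.317 = 0.506310
P(genuine code bug | test failure, flaky test harness) = 0.253600/0.506310 ≈ 0.5009
The drop from 0.9426 to 0.5009 is the explaining-away (discounting) effect.

Pr[genuine code bug | test failure] ≈ 0.9426; Pr[genuine code bug | test failure, flaky test harness] ≈ 0.5009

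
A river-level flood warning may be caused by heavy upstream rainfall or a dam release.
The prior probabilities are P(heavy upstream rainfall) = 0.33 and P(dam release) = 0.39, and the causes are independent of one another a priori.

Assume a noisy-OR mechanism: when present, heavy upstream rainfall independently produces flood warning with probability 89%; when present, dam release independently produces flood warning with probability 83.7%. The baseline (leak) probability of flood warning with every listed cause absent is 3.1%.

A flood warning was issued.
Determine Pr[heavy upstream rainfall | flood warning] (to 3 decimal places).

Under noisy-OR, P(flood warning | causes) = 1 − (1−0.031)·∏(1−qᵢ) over the active causes.
P(flood warning) = 0.031*0.67*0.61 + 0.842053*0.67*0.39 + 0.89341*0.33*0.61 + 0.982626*0.33*0.39 = 0.012670 + 0.220028 + 0.179843 + 0.126464 = 0.539005
The heavy upstream rainfall-present share is 0.179843 + 0.126464 = 0.306307.
So P(heavy upstream rainfall | flood warning) = 0.306307/0.539005 ≈ 0.568.

Pr[heavy upstream rainfall | flood warning] ≈ 0.568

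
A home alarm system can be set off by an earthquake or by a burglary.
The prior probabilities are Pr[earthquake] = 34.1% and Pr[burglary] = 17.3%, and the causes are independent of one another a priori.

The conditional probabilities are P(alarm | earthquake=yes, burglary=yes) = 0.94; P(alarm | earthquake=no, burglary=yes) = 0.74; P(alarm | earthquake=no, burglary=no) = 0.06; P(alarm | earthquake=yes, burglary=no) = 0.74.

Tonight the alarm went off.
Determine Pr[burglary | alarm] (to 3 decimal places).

Pr[burglary | alarm] ≈ 0.367

By total probability over the 4 (earthquake, burglary) configurations:
  P(alarm) = 0.06*0.659*0.827 + 0.74*0.659*0.173 + 0.74*0.341*0.827 + 0.94*0.341*0.173
        = 0.032700 + 0.084365 + 0.208685 + 0.055453 = 0.381203
Keeping only the burglary-present terms gives 0.139818, so
  P(burglary | alarm) = 0.139818 / 0.381203 ≈ 0.367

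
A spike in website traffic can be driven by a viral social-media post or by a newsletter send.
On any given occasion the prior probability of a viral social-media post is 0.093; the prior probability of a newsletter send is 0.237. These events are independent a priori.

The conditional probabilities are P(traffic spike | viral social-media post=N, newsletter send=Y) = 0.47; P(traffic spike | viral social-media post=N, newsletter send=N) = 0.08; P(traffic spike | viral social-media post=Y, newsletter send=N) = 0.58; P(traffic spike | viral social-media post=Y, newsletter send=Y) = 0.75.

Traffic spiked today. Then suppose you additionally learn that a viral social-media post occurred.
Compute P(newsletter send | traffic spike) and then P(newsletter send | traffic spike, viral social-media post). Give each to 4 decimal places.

P(newsletter send | traffic spike) ≈ 0.5491; P(newsletter send | traffic spike, viral social-media post) ≈ 0.2866

For the numerator, keep only newsletter send=true terms: 0.101031 + 0.016531 = 0.117562
Normalizer over all consistent configurations: 0.08×0.907×0.763 + 0.47×0.907×0.237 + 0.58×0.093×0.763 + 0.75×0.093×0.237 = 0.214081
Posterior = 0.117562 / 0.214081 ≈ 0.5491

Now also conditioning on viral social-media post=true:
Enumerate both values of newsletter send and weight by the priors:
  P(traffic spike | viral social-media post) = 0.58*0.763 + 0.75*0.237
        = 0.442540 + 0.177750 = 0.620290
Configurations with newsletter send contribute 0.177750, so
  P(newsletter send | traffic spike, viral social-media post) = 0.177750 / 0.620290 ≈ 0.2866
— viral social-media post explains away the evidence for newsletter send.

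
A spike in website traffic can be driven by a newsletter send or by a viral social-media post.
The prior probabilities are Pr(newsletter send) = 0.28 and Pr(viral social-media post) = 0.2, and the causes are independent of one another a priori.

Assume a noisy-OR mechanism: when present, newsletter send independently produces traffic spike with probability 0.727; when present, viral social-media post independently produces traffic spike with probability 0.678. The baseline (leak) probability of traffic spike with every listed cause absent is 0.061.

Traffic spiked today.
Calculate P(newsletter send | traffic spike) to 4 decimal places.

Under noisy-OR, P(traffic spike | causes) = 1 − (1−0.061)·∏(1−qᵢ) over the active causes.
For the numerator, keep only newsletter send=true terms: 0.166578 + 0.051378 = 0.217956
Denominator P(traffic spike): 0.061×0.72×0.8 + 0.697642×0.72×0.2 + 0.743653×0.28×0.8 + 0.917456×0.28×0.2 = 0.353552
P(newsletter send | traffic spike) = 0.217956/0.353552 ≈ 0.6165

P(newsletter send | traffic spike) ≈ 0.6165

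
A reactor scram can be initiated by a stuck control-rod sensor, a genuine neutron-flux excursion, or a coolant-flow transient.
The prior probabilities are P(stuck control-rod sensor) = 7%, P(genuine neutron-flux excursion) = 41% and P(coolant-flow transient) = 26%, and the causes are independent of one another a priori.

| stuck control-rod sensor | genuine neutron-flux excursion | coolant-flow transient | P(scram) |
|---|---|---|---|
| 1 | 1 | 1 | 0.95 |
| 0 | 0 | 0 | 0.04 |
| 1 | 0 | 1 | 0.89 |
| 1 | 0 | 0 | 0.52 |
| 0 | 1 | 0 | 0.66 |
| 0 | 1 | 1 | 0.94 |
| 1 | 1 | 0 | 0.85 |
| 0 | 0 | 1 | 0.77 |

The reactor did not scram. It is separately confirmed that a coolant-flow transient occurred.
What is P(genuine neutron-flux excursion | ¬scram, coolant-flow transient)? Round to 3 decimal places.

By total probability over the 4 (stuck control-rod sensor, genuine neutron-flux excursion) configurations:
  P(¬scram | coolant-flow transient) = 0.23·0.93·0.59 + 0.06·0.93·0.41 + 0.11·0.07·0.59 + 0.05·0.07·0.41
        = 0.126201 + 0.022878 + 0.004543 + 0.001435 = 0.155057
Keeping only the genuine neutron-flux excursion-present terms gives 0.024313, so
  P(genuine neutron-flux excursion | ¬scram, coolant-flow transient) = 0.024313 / 0.155057 ≈ 0.157

P(genuine neutron-flux excursion | ¬scram, coolant-flow transient) ≈ 0.157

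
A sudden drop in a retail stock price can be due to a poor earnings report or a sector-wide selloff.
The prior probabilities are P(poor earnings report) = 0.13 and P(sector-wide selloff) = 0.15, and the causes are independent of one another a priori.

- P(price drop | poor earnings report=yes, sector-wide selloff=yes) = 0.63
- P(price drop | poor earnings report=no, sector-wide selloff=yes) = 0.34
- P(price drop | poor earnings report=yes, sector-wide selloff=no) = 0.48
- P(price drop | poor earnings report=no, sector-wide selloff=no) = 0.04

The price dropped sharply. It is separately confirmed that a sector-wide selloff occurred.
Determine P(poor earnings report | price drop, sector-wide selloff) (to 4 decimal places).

P(poor earnings report | price drop, sector-wide selloff) ≈ 0.2168

Enumerate both values of poor earnings report and weight by the priors:
  P(price drop | sector-wide selloff) = 0.34*0.87 + 0.63*0.13
        = 0.295800 + 0.081900 = 0.377700
Configurations with poor earnings report contribute 0.081900, so
  P(poor earnings report | price drop, sector-wide selloff) = 0.081900 / 0.377700 ≈ 0.2168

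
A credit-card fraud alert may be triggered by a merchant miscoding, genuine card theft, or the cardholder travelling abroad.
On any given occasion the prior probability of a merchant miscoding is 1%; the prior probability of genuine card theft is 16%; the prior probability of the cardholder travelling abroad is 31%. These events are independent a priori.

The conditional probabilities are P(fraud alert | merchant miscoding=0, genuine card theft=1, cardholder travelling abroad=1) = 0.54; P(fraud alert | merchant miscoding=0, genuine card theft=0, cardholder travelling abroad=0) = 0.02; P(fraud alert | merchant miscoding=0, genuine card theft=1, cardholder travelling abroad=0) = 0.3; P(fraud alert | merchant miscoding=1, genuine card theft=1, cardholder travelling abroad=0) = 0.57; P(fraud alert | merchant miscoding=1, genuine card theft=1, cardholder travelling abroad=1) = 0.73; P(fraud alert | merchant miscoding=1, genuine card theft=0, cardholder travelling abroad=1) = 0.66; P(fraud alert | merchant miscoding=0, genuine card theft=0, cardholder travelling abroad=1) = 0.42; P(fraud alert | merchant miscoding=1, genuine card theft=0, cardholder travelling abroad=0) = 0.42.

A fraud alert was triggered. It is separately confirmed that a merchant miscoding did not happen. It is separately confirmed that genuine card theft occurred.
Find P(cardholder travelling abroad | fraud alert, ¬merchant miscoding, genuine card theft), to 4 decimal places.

P(cardholder travelling abroad | fraud alert, ¬merchant miscoding, genuine card theft) ≈ 0.4471

P(fraud alert | ¬merchant miscoding, genuine card theft) = 0.3·0.69 + 0.54·0.31 = 0.207000 + 0.167400 = 0.374400
Restricting to configurations with cardholder travelling abroad present: 0.54·0.31 = 0.167400.
So P(cardholder travelling abroad | fraud alert, ¬merchant miscoding, genuine card theft) = 0.167400/0.374400 ≈ 0.4471.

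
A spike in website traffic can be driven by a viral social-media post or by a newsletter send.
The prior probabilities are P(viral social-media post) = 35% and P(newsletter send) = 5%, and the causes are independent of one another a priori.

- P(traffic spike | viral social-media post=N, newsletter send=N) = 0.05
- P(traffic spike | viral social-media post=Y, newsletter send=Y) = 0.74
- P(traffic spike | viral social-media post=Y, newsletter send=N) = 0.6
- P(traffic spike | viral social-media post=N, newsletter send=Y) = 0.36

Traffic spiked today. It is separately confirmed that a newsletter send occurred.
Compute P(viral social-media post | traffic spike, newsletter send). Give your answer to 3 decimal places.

P(viral social-media post | traffic spike, newsletter send) ≈ 0.525

Enumerate both values of viral social-media post and weight by the priors:
  P(traffic spike | newsletter send) = 0.36*0.65 + 0.74*0.35
        = 0.234000 + 0.259000 = 0.493000
Configurations with viral social-media post contribute 0.259000, so
  P(viral social-media post | traffic spike, newsletter send) = 0.259000 / 0.493000 ≈ 0.525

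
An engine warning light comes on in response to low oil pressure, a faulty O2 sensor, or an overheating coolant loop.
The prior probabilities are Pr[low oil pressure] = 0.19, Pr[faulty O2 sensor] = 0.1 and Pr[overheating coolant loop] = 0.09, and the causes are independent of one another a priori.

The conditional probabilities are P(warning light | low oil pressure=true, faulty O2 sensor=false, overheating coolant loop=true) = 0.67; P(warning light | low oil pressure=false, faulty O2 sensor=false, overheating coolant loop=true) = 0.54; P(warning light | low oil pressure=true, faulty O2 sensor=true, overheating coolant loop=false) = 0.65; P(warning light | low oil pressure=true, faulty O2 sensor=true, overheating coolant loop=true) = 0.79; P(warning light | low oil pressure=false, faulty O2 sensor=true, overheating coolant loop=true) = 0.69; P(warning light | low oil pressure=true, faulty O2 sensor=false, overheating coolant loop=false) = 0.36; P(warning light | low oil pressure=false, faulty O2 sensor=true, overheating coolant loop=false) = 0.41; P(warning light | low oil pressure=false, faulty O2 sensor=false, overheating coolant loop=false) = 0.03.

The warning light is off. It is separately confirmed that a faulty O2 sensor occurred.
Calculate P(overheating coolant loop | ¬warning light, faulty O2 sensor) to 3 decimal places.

Weight on overheating coolant loop=true, given the evidence: 0.022599 + 0.003591 = 0.026190
Denominator P(¬warning light | faulty O2 sensor): 0.59·0.81·0.91 + 0.31·0.81·0.09 + 0.35·0.19·0.91 + 0.21·0.19·0.09 = 0.521594
P(overheating coolant loop | ¬warning light, faulty O2 sensor) = 0.026190/0.521594 ≈ 0.050

P(overheating coolant loop | ¬warning light, faulty O2 sensor) ≈ 0.050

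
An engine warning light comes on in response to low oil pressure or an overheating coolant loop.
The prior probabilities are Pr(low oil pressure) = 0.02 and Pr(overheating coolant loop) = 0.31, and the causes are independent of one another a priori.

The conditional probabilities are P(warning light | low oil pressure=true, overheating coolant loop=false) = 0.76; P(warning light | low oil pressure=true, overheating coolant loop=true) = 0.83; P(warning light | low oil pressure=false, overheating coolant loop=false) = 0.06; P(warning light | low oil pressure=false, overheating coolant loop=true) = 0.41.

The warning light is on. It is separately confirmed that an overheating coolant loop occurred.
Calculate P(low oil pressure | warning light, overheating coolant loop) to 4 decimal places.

P(low oil pressure | warning light, overheating coolant loop) ≈ 0.0397

P(warning light | overheating coolant loop) = 0.41*0.98 + 0.83*0.02 = 0.401800 + 0.016600 = 0.418400
The low oil pressure-present share is 0.83*0.02 = 0.016600.
P(low oil pressure | warning light, overheating coolant loop) = 0.016600 / 0.418400 ≈ 0.0397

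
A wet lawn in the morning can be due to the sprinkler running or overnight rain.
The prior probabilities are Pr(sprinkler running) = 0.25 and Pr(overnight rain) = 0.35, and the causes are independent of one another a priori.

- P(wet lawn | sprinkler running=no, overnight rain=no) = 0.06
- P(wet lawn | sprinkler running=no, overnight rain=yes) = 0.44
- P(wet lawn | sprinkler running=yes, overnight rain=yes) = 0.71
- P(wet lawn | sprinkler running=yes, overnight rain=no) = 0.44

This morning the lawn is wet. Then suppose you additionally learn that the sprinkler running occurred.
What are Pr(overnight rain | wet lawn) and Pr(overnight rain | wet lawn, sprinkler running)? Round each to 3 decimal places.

Pr(overnight rain | wet lawn) ≈ 0.638; Pr(overnight rain | wet lawn, sprinkler running) ≈ 0.465

P(wet lawn) = 0.06×0.75×0.65 + 0.44×0.75×0.35 + 0.44×0.25×0.65 + 0.71×0.25×0.35 = 0.029250 + 0.115500 + 0.071500 + 0.062125 = 0.278375
The overnight rain-present share is 0.115500 + 0.062125 = 0.177625.
Hence the posterior is 0.177625/0.278375 ≈ 0.638.

Now condition on the additional information:
P(wet lawn | sprinkler running) = 0.44*0.65 + 0.71*0.35 = 0.286000 + 0.248500 = 0.534500
Of this, 0.248500 comes from 0.71*0.35 (the overnight rain=true cases).
Hence the posterior is 0.248500/0.534500 ≈ 0.465.
The drop from 0.638 to 0.465 is the explaining-away (discounting) effect.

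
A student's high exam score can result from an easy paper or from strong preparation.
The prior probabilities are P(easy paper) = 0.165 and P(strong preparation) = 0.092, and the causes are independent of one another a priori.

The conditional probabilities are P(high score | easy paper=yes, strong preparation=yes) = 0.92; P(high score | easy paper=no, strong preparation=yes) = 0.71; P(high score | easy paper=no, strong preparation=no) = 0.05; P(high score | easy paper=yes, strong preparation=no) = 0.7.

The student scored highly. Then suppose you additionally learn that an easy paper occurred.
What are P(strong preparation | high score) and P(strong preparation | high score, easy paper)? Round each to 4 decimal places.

P(strong preparation | high score) ≈ 0.3242; P(strong preparation | high score, easy paper) ≈ 0.1175

P(high score) = 0.05·0.835·0.908 + 0.71·0.835·0.092 + 0.7·0.165·0.908 + 0.92·0.165·0.092 = 0.037909 + 0.054542 + 0.104874 + 0.013966 = 0.211291
Of this, 0.068508 comes from 0.054542 + 0.013966 (the strong preparation=true cases).
P(strong preparation | high score) = 0.068508 / 0.211291 ≈ 0.3242

With the extra evidence:
Numerator (weight on configurations with strong preparation): 0.92×0.092 = 0.084640
Denominator P(high score | easy paper): 0.7×0.908 + 0.92×0.092 = 0.720240
Posterior = 0.084640 / 0.720240 ≈ 0.1175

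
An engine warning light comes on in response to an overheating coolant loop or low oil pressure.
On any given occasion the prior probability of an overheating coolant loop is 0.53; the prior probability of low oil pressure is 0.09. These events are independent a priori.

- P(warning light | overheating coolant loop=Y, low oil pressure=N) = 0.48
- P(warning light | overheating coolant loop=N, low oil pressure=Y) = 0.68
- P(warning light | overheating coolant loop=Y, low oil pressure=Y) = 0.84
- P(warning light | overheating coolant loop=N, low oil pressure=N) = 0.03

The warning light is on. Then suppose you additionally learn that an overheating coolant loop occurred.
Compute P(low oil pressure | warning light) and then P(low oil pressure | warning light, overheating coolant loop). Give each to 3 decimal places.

P(low oil pressure | warning light) ≈ 0.220; P(low oil pressure | warning light, overheating coolant loop) ≈ 0.148

For the numerator, keep only low oil pressure=true terms: 0.028764 + 0.040068 = 0.068832
Normalizer over all consistent configurations: 0.03·0.47·0.91 + 0.68·0.47·0.09 + 0.48·0.53·0.91 + 0.84·0.53·0.09 = 0.313167
Posterior = 0.068832 / 0.313167 ≈ 0.220

Now also conditioning on overheating coolant loop=true:
Weight on low oil pressure=true, given the evidence: 0.84×0.09 = 0.075600
The normalizing constant is 0.48×0.91 + 0.84×0.09 = 0.512400
Posterior = 0.075600 / 0.512400 ≈ 0.148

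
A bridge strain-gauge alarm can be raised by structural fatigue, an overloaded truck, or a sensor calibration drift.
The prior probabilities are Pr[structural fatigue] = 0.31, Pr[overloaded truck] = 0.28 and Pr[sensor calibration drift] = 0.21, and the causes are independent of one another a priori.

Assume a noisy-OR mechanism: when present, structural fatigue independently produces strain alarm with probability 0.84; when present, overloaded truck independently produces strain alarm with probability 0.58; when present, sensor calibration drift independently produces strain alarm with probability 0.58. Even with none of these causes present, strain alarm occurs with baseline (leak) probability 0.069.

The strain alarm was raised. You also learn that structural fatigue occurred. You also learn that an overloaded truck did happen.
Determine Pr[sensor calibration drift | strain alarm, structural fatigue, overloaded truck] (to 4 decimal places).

Under noisy-OR, P(strain alarm | causes) = 1 − (1−0.069)·∏(1−qᵢ) over the active causes.
P(strain alarm | structural fatigue, overloaded truck) = 0.937437*0.79 + 0.973723*0.21 = 0.740575 + 0.204482 = 0.945057
Of this, 0.204482 comes from 0.973723*0.21 (the sensor calibration drift=true cases).
So P(sensor calibration drift | strain alarm, structural fatigue, overloaded truck) = 0.204482/0.945057 ≈ 0.2164.

Pr[sensor calibration drift | strain alarm, structural fatigue, overloaded truck] ≈ 0.2164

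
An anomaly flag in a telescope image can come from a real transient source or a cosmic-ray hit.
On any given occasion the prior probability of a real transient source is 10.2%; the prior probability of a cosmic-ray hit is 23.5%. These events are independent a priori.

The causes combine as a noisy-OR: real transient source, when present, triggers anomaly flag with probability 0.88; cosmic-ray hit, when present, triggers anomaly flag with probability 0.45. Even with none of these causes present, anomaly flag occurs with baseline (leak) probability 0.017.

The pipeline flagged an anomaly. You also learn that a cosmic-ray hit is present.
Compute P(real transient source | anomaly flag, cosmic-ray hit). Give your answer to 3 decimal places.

Under noisy-OR, P(anomaly flag | causes) = 1 − (1−0.017)·∏(1−qᵢ) over the active causes.
Weight on real transient source=true, given the evidence: 0.935122·0.102 = 0.095382
Normalizer over all consistent configurations: 0.45935·0.898 + 0.935122·0.102 = 0.507878
P(real transient source | anomaly flag, cosmic-ray hit) = 0.095382/0.507878 ≈ 0.188

P(real transient source | anomaly flag, cosmic-ray hit) ≈ 0.188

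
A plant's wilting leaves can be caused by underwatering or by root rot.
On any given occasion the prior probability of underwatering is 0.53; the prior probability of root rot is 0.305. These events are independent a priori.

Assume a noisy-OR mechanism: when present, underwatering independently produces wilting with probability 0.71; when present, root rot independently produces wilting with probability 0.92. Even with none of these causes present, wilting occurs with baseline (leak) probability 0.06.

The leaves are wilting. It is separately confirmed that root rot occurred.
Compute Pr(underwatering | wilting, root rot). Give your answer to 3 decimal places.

Pr(underwatering | wilting, root rot) ≈ 0.544

Under noisy-OR, P(wilting | causes) = 1 − (1−0.06)·∏(1−qᵢ) over the active causes.
P(wilting | root rot) = 0.9248*0.47 + 0.978192*0.53 = 0.434656 + 0.518442 = 0.953098
The underwatering-present share is 0.978192*0.53 = 0.518442.
P(underwatering | wilting, root rot) = 0.518442 / 0.953098 ≈ 0.544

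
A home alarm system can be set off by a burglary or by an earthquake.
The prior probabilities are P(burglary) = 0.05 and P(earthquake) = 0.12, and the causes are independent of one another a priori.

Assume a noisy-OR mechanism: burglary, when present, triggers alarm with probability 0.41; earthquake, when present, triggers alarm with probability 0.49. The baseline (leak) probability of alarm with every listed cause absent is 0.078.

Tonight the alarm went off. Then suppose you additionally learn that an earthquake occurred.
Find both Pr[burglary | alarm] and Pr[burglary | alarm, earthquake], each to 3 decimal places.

Under noisy-OR, P(alarm | causes) = 1 − (1−0.078)·∏(1−qᵢ) over the active causes.
P(alarm) = 0.078·0.95·0.88 + 0.52978·0.95·0.12 + 0.45602·0.05·0.88 + 0.72257·0.05·0.12 = 0.065208 + 0.060395 + 0.020065 + 0.004335 = 0.150003
Restricting to configurations with burglary present: 0.020065 + 0.004335 = 0.024400.
So P(burglary | alarm) = 0.024400/0.150003 ≈ 0.163.

Now condition on the additional information:
Numerator (weight on configurations with burglary): 0.72257×0.05 = 0.036129
Normalizer over all consistent configurations: 0.52978×0.95 + 0.72257×0.05 = 0.539420
Posterior = 0.036129 / 0.539420 ≈ 0.067
The drop from 0.163 to 0.067 is the explaining-away (discounting) effect.

Pr[burglary | alarm] ≈ 0.163; Pr[burglary | alarm, earthquake] ≈ 0.067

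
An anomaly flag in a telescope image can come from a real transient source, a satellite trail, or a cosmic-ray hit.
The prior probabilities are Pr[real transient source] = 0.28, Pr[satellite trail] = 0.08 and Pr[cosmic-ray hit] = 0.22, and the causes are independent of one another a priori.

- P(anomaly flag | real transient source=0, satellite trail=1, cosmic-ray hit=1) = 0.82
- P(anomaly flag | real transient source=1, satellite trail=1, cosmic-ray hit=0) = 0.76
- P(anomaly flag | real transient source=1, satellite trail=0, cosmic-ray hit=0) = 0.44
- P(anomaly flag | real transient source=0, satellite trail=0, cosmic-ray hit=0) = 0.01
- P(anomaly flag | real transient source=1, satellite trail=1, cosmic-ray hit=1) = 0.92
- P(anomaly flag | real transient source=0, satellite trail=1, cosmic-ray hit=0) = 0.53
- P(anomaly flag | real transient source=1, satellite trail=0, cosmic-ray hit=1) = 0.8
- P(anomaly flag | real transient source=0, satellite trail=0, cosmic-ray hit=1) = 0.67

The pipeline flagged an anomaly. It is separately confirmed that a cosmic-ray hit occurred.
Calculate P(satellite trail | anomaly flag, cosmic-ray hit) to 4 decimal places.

P(satellite trail | anomaly flag, cosmic-ray hit) ≈ 0.0945

Weight on satellite trail=true, given the evidence: 0.047232 + 0.020608 = 0.067840
Normalizer over all consistent configurations: 0.67×0.72×0.92 + 0.82×0.72×0.08 + 0.8×0.28×0.92 + 0.92×0.28×0.08 = 0.717728
P(satellite trail | anomaly flag, cosmic-ray hit) = 0.067840/0.717728 ≈ 0.0945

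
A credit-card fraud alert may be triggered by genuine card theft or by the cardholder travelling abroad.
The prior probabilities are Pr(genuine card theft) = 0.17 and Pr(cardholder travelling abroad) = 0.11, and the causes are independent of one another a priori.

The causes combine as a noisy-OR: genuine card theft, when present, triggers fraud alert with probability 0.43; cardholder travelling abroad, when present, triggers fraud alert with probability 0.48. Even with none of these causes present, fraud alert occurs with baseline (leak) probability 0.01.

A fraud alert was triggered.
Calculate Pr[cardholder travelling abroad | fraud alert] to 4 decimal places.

Pr[cardholder travelling abroad | fraud alert] ≈ 0.4396

Under noisy-OR, P(fraud alert | causes) = 1 − (1−0.01)·∏(1−qᵢ) over the active causes.
Enumerate the 4 (genuine card theft, cardholder travelling abroad) configurations and weight by the priors:
  P(fraud alert) = 0.01×0.83×0.89 + 0.4852×0.83×0.11 + 0.4357×0.17×0.89 + 0.706564×0.17×0.11
        = 0.007387 + 0.044299 + 0.065921 + 0.013213 = 0.130820
The terms with cardholder travelling abroad present sum to 0.057512, so
  P(cardholder travelling abroad | fraud alert) = 0.057512 / 0.130820 ≈ 0.4396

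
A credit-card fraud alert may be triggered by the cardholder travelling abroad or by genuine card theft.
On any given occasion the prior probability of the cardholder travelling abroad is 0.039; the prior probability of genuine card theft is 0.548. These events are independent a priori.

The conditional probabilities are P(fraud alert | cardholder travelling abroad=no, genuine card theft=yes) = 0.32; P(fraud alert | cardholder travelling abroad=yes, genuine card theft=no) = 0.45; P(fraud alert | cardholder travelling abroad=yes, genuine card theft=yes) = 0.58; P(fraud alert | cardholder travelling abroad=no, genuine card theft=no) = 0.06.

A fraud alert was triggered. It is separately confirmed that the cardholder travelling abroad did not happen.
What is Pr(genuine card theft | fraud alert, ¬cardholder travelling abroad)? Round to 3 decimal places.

Pr(genuine card theft | fraud alert, ¬cardholder travelling abroad) ≈ 0.866

P(fraud alert | ¬cardholder travelling abroad) = 0.06×0.452 + 0.32×0.548 = 0.027120 + 0.175360 = 0.202480
Restricting to configurations with genuine card theft present: 0.32×0.548 = 0.175360.
P(genuine card theft | fraud alert, ¬cardholder travelling abroad) = 0.175360 / 0.202480 ≈ 0.866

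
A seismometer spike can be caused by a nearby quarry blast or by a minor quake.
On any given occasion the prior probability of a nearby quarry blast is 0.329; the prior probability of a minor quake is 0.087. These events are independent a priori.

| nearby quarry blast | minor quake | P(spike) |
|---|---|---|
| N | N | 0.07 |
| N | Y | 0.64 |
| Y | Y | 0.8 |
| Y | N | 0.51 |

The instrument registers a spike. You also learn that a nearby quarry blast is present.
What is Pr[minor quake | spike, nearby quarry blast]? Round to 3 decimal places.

For the numerator, keep only minor quake=true terms: 0.8*0.087 = 0.069600
Denominator P(spike | nearby quarry blast): 0.51*0.913 + 0.8*0.087 = 0.535230
Posterior = 0.069600 / 0.535230 ≈ 0.130

Pr[minor quake | spike, nearby quarry blast] ≈ 0.130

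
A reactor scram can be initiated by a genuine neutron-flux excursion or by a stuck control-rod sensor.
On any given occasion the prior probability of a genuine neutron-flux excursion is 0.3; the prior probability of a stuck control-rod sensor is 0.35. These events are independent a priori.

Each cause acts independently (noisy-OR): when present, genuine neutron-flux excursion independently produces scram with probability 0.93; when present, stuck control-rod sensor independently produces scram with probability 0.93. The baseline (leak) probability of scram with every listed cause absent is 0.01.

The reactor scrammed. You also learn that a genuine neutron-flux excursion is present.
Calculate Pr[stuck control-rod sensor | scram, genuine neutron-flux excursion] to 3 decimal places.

Under noisy-OR, P(scram | causes) = 1 − (1−0.01)·∏(1−qᵢ) over the active causes.
For the numerator, keep only stuck control-rod sensor=true terms: 0.995149·0.35 = 0.348302
Normalizer over all consistent configurations: 0.9307·0.65 + 0.995149·0.35 = 0.953257
P(stuck control-rod sensor | scram, genuine neutron-flux excursion) = 0.348302/0.953257 ≈ 0.365

Pr[stuck control-rod sensor | scram, genuine neutron-flux excursion] ≈ 0.365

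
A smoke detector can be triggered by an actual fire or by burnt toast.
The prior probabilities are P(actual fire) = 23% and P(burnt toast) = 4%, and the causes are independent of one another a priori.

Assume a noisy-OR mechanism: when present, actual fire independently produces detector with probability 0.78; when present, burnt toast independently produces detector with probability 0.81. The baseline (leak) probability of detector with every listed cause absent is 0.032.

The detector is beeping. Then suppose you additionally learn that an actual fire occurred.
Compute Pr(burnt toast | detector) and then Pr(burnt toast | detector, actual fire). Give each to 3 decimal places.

Pr(burnt toast | detector) ≈ 0.147; Pr(burnt toast | detector, actual fire) ≈ 0.048

Under noisy-OR, P(detector | causes) = 1 − (1−0.032)·∏(1−qᵢ) over the active causes.
Weight on burnt toast=true, given the evidence: 0.025135 + 0.008828 = 0.033963
The normalizing constant is 0.032*0.77*0.96 + 0.81608*0.77*0.04 + 0.78704*0.23*0.96 + 0.959538*0.23*0.04 = 0.231395
P(burnt toast | detector) = 0.033963/0.231395 ≈ 0.147

With the extra evidence:
Sum P(detector|·) weighted by the priors over both values of burnt toast:
  P(detector | actual fire) = 0.78704×0.96 + 0.959538×0.04
        = 0.755558 + 0.038382 = 0.793940
The terms with burnt toast present sum to 0.038382, so
  P(burnt toast | detector, actual fire) = 0.038382 / 0.793940 ≈ 0.048
— actual fire explains away the evidence for burnt toast.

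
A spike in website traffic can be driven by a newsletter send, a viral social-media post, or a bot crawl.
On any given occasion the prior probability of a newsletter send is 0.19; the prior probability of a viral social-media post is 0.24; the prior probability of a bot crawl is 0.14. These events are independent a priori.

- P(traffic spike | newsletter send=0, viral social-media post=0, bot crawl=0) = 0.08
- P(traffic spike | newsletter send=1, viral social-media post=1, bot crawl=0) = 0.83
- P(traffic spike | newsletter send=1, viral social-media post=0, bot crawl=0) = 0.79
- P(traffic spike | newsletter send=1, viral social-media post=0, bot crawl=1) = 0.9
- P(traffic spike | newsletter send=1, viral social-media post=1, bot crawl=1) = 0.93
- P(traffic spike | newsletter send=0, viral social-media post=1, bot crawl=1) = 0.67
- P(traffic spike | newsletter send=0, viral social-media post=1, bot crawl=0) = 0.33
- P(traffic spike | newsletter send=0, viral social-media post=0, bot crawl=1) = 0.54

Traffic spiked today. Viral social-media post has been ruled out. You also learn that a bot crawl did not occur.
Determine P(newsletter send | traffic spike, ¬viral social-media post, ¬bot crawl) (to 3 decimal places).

P(newsletter send | traffic spike, ¬viral social-media post, ¬bot crawl) ≈ 0.698

By total probability over both values of newsletter send:
  P(traffic spike | ¬viral social-media post, ¬bot crawl) = 0.08·0.81 + 0.79·0.19
        = 0.064800 + 0.150100 = 0.214900
The terms with newsletter send present sum to 0.150100, so
  P(newsletter send | traffic spike, ¬viral social-media post, ¬bot crawl) = 0.150100 / 0.214900 ≈ 0.698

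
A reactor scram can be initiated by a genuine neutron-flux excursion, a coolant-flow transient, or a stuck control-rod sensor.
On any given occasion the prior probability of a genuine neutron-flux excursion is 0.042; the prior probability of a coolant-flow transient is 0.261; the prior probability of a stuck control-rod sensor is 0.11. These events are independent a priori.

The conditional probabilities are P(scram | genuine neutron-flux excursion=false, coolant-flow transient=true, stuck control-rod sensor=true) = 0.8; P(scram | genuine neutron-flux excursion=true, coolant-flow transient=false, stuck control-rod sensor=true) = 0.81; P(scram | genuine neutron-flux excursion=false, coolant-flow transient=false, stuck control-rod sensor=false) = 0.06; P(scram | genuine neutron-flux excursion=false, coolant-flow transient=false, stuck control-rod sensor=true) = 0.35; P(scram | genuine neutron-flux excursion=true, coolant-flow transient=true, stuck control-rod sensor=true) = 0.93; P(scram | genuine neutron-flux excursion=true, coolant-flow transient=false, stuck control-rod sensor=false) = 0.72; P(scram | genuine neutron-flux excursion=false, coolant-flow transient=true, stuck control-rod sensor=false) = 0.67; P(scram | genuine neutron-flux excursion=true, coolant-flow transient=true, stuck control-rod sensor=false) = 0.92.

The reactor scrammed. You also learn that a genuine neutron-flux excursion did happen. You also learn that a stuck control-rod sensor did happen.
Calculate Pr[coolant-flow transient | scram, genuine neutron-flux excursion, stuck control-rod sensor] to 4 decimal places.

Pr[coolant-flow transient | scram, genuine neutron-flux excursion, stuck control-rod sensor] ≈ 0.2885

Numerator (weight on configurations with coolant-flow transient): 0.93·0.261 = 0.242730
The normalizing constant is 0.81·0.739 + 0.93·0.261 = 0.841320
Posterior = 0.242730 / 0.841320 ≈ 0.2885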